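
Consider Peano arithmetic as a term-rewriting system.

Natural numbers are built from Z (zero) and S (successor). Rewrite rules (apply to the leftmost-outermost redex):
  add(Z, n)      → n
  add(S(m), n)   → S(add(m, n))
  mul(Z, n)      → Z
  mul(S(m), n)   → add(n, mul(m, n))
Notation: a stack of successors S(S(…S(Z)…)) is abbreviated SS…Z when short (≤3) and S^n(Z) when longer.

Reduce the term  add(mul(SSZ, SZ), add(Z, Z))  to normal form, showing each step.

Answer: normal form = SSZ  (in 11 steps)

Reduction:
  start: add(mul(SSZ, SZ), add(Z, Z))
  [1] add(add(SZ, mul(SZ, SZ)), add(Z, Z))
  [2] add(S(add(Z, mul(SZ, SZ))), add(Z, Z))
  [3] S(add(add(Z, mul(SZ, SZ)), add(Z, Z)))
  [4] S(add(mul(SZ, SZ), add(Z, Z)))
  [5] S(add(add(SZ, mul(Z, SZ)), add(Z, Z)))
  [6] S(add(S(add(Z, mul(Z, SZ))), add(Z, Z)))
  [7] S(S(add(add(Z, mul(Z, SZ)), add(Z, Z))))
  [8] S(S(add(mul(Z, SZ), add(Z, Z))))
  [9] S(S(add(Z, add(Z, Z))))
  [10] S(S(add(Z, Z)))
  [11] SSZ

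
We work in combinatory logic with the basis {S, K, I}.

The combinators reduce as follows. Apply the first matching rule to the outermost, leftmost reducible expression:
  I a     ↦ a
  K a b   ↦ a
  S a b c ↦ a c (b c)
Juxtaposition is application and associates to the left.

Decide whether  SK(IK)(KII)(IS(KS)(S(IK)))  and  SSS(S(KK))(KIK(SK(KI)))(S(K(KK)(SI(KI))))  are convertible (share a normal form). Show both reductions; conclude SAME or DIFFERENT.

Answer: DIFFERENT — A ⇓ S(KS)(SK), B ⇓ S(S(KK))(SK(KI))

Reduction:
Term A:
  start: SK(IK)(KII)(IS(KS)(S(IK)))
  →1  K(KII)(IK(KII))(IS(KS)(S(IK)))
  →2  KII(IS(KS)(S(IK)))
  →3  I(IS(KS)(S(IK)))
  →4  IS(KS)(S(IK))
  →5  S(KS)(S(IK))
  →6  S(KS)(SK)

Term B:
  start: SSS(S(KK))(KIK(SK(KI)))(S(K(KK)(SI(KI))))
  →1  S(S(KK))(S(S(KK)))(KIK(SK(KI)))(S(K(KK)(SI(KI))))
  →2  S(KK)(KIK(SK(KI)))(S(S(KK))(KIK(SK(KI))))(S(K(KK)(SI(KI))))
  →3  KK(S(S(KK))(KIK(SK(KI))))(KIK(SK(KI))(S(S(KK))(KIK(SK(KI)))))(S(K(KK)(SI(KI))))
  →4  K(KIK(SK(KI))(S(S(KK))(KIK(SK(KI)))))(S(K(KK)(SI(KI))))
  →5  KIK(SK(KI))(S(S(KK))(KIK(SK(KI))))
  →6  I(SK(KI))(S(S(KK))(KIK(SK(KI))))
  →7  SK(KI)(S(S(KK))(KIK(SK(KI))))
  →8  K(S(S(KK))(KIK(SK(KI))))(KI(S(S(KK))(KIK(SK(KI)))))
  →9  S(S(KK))(KIK(SK(KI)))
  →10  S(S(KK))(I(SK(KI)))
  →11  S(S(KK))(SK(KI))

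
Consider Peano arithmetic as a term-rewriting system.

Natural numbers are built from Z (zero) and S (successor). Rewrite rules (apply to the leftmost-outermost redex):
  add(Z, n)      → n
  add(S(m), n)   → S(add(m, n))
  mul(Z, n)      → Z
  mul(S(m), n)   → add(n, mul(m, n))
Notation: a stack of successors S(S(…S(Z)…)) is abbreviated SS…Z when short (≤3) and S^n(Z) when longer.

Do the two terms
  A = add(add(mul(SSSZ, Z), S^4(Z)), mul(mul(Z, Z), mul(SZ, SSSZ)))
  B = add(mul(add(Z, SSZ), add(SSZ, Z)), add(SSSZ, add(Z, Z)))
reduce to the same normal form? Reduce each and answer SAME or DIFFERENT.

Term A:
  start: add(add(mul(SSSZ, Z), S^4(Z)), mul(mul(Z, Z), mul(SZ, SSSZ)))
  step 1: add(add(add(Z, mul(SSZ, Z)), S^4(Z)), mul(mul(Z, Z), mul(SZ, SSSZ)))
  step 2: add(add(mul(SSZ, Z), S^4(Z)), mul(mul(Z, Z), mul(SZ, SSSZ)))
  step 3: add(add(add(Z, mul(SZ, Z)), S^4(Z)), mul(mul(Z, Z), mul(SZ, SSSZ)))
  step 4: add(add(mul(SZ, Z), S^4(Z)), mul(mul(Z, Z), mul(SZ, SSSZ)))
  step 5: add(add(add(Z, mul(Z, Z)), S^4(Z)), mul(mul(Z, Z), mul(SZ, SSSZ)))
  step 6: add(add(mul(Z, Z), S^4(Z)), mul(mul(Z, Z), mul(SZ, SSSZ)))
  step 7: add(add(Z, S^4(Z)), mul(mul(Z, Z), mul(SZ, SSSZ)))
  step 8: add(S^4(Z), mul(mul(Z, Z), mul(SZ, SSSZ)))
  step 9: S(add(SSSZ, mul(mul(Z, Z), mul(SZ, SSSZ))))
  step 10: S(S(add(SSZ, mul(mul(Z, Z), mul(SZ, SSSZ)))))
  step 11: S(S(S(add(SZ, mul(mul(Z, Z), mul(SZ, SSSZ))))))
  step 12: S(S(S(S(add(Z, mul(mul(Z, Z), mul(SZ, SSSZ)))))))
  step 13: S(S(S(S(mul(mul(Z, Z), mul(SZ, SSSZ))))))
  step 14: S(S(S(S(mul(Z, mul(SZ, SSSZ))))))
  step 15: S^4(Z)

Term B:
  start: add(mul(add(Z, SSZ), add(SSZ, Z)), add(SSSZ, add(Z, Z)))
  step 1: add(mul(SSZ, add(SSZ, Z)), add(SSSZ, add(Z, Z)))
  step 2: add(add(add(SSZ, Z), mul(SZ, add(SSZ, Z))), add(SSSZ, add(Z, Z)))
  step 3: add(add(S(add(SZ, Z)), mul(SZ, add(SSZ, Z))), add(SSSZ, add(Z, Z)))
  step 4: add(S(add(add(SZ, Z), mul(SZ, add(SSZ, Z)))), add(SSSZ, add(Z, Z)))
  step 5: S(add(add(add(SZ, Z), mul(SZ, add(SSZ, Z))), add(SSSZ, add(Z, Z))))
  step 6: S(add(add(S(add(Z, Z)), mul(SZ, add(SSZ, Z))), add(SSSZ, add(Z, Z))))
  step 7: S(add(S(add(add(Z, Z), mul(SZ, add(SSZ, Z)))), add(SSSZ, add(Z, Z))))
  step 8: S(S(add(add(add(Z, Z), mul(SZ, add(SSZ, Z))), add(SSSZ, add(Z, Z)))))
  step 9: S(S(add(add(Z, mul(SZ, add(SSZ, Z))), add(SSSZ, add(Z, Z)))))
  step 10: S(S(add(mul(SZ, add(SSZ, Z)), add(SSSZ, add(Z, Z)))))
  step 11: S(S(add(add(add(SSZ, Z), mul(Z, add(SSZ, Z))), add(SSSZ, add(Z, Z)))))
  step 12: S(S(add(add(S(add(SZ, Z)), mul(Z, add(SSZ, Z))), add(SSSZ, add(Z, Z)))))
  step 13: S(S(add(S(add(add(SZ, Z), mul(Z, add(SSZ, Z)))), add(SSSZ, add(Z, Z)))))
  step 14: S(S(S(add(add(add(SZ, Z), mul(Z, add(SSZ, Z))), add(SSSZ, add(Z, Z))))))
  step 15: S(S(S(add(add(S(add(Z, Z)), mul(Z, add(SSZ, Z))), add(SSSZ, add(Z, Z))))))
  step 16: S(S(S(add(S(add(add(Z, Z), mul(Z, add(SSZ, Z)))), add(SSSZ, add(Z, Z))))))
  step 17: S(S(S(S(add(add(add(Z, Z), mul(Z, add(SSZ, Z))), add(SSSZ, add(Z, Z)))))))
  step 18: S(S(S(S(add(add(Z, mul(Z, add(SSZ, Z))), add(SSSZ, add(Z, Z)))))))
  step 19: S(S(S(S(add(mul(Z, add(SSZ, Z)), add(SSSZ, add(Z, Z)))))))
  step 20: S(S(S(S(add(Z, add(SSSZ, add(Z, Z)))))))
  step 21: S(S(S(S(add(SSSZ, add(Z, Z))))))
  step 22: S(S(S(S(S(add(SSZ, add(Z, Z)))))))
  step 23: S(S(S(S(S(S(add(SZ, add(Z, Z))))))))
  step 24: S(S(S(S(S(S(S(add(Z, add(Z, Z)))))))))
  step 25: S(S(S(S(S(S(S(add(Z, Z))))))))
  step 26: S^7(Z)

Answer: DIFFERENT — A ⇓ S^4(Z), B ⇓ S^7(Z)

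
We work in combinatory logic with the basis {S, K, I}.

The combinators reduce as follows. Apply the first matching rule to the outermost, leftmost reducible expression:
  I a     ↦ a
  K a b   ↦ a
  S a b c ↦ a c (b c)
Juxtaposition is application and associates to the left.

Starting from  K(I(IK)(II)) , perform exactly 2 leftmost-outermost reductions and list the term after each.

Answer: after 2 steps: K(K(II))

Working:
  start: K(I(IK)(II))
  step 1: K(IK(II))
  step 2: K(K(II))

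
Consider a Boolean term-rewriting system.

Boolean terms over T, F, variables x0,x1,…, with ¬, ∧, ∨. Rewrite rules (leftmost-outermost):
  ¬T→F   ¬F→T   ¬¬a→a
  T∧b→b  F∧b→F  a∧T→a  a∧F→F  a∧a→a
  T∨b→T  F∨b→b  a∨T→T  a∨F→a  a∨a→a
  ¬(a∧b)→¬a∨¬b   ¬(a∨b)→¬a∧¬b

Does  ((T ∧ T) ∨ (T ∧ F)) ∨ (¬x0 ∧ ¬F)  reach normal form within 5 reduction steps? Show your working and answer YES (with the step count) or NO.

Answer: YES — reaches normal form T in 3 ≤ 5 steps

Derivation:
  start: ((T ∧ T) ∨ (T ∧ F)) ∨ (¬x0 ∧ ¬F)
  step 1: (T ∨ (T ∧ F)) ∨ (¬x0 ∧ ¬F)
  step 2: T ∨ (¬x0 ∧ ¬F)
  step 3: T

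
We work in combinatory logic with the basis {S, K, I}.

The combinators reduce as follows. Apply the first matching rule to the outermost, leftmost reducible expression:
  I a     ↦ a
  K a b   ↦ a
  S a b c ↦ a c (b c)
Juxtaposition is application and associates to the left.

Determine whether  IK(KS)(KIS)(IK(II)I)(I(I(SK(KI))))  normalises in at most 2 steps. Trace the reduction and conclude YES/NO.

Answer: NO — after 2 steps the term is KS(IK(II)I)(I(I(SK(KI)))), not yet normal

Derivation:
  start: IK(KS)(KIS)(IK(II)I)(I(I(SK(KI))))
  →1  K(KS)(KIS)(IK(II)I)(I(I(SK(KI))))
  →2  KS(IK(II)I)(I(I(SK(KI))))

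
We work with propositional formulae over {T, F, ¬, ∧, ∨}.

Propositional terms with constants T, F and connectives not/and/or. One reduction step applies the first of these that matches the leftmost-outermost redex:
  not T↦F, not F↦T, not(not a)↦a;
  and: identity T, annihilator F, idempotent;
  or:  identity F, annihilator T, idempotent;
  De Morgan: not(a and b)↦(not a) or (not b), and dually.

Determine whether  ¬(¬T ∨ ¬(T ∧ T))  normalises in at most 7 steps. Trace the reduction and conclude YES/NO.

Answer: YES — reaches normal form T in 5 ≤ 7 steps

Working:
  start: ¬(¬T ∨ ¬(T ∧ T))
  [1] ¬¬T ∧ ¬¬(T ∧ T)
  [2] T ∧ ¬¬(T ∧ T)
  [3] ¬¬(T ∧ T)
  [4] T ∧ T
  [5] T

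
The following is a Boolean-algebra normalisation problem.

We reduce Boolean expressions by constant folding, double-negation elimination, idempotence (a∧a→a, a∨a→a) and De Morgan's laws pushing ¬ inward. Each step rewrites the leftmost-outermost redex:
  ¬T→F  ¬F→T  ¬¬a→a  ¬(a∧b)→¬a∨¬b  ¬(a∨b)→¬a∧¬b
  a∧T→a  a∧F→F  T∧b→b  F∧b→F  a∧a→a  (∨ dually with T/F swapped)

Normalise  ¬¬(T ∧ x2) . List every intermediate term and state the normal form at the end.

Answer: normal form = x2  (in 2 steps)

Working:
  start: ¬¬(T ∧ x2)
  step 1: T ∧ x2
  step 2: x2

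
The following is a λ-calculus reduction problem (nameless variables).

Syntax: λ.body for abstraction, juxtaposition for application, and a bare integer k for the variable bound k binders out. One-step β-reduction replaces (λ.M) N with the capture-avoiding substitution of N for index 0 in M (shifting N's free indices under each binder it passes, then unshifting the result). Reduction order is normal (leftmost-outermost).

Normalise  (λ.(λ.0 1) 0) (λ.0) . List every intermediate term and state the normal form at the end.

Answer: normal form = λ.0  (in 3 steps)

Derivation:
  start: (λ.(λ.0 1) 0) (λ.0)
  step 1: (λ.0 (λ.0)) (λ.0)
  step 2: (λ.0) (λ.0)
  step 3: λ.0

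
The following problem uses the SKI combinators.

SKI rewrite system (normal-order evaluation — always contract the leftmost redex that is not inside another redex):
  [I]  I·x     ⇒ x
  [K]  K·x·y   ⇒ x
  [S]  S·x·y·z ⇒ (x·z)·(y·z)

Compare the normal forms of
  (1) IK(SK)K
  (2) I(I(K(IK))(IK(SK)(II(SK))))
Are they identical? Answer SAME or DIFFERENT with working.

Answer: DIFFERENT — A ⇓ SK, B ⇓ K

Working:
Term A:
  start: IK(SK)K
  [1] K(SK)K
  [2] SK

Term B:
  start: I(I(K(IK))(IK(SK)(II(SK))))
  [1] I(K(IK))(IK(SK)(II(SK)))
  [2] K(IK)(IK(SK)(II(SK)))
  [3] IK
  [4] K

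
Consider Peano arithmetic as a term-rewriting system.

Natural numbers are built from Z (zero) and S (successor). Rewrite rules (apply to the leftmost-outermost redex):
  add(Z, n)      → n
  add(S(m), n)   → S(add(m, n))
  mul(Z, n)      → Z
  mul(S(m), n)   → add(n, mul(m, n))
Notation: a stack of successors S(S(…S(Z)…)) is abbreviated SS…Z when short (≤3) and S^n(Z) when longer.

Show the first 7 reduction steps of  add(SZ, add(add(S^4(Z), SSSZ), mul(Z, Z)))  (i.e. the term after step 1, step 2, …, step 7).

Answer: after 7 steps: S(S(S(add(S(add(SZ, SSSZ)), mul(Z, Z)))))

Derivation:
  start: add(SZ, add(add(S^4(Z), SSSZ), mul(Z, Z)))
  step 1: S(add(Z, add(add(S^4(Z), SSSZ), mul(Z, Z))))
  step 2: S(add(add(S^4(Z), SSSZ), mul(Z, Z)))
  step 3: S(add(S(add(SSSZ, SSSZ)), mul(Z, Z)))
  step 4: S(S(add(add(SSSZ, SSSZ), mul(Z, Z))))
  step 5: S(S(add(S(add(SSZ, SSSZ)), mul(Z, Z))))
  step 6: S(S(S(add(add(SSZ, SSSZ), mul(Z, Z)))))
  step 7: S(S(S(add(S(add(SZ, SSSZ)), mul(Z, Z)))))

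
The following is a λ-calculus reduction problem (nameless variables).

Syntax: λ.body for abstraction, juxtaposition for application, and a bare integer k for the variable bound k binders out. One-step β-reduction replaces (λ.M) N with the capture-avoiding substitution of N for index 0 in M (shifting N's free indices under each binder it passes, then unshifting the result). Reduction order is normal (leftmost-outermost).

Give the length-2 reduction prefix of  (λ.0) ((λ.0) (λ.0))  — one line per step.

Answer: after 2 steps: λ.0

Derivation:
  start: (λ.0) ((λ.0) (λ.0))
  [1] (λ.0) (λ.0)
  [2] λ.0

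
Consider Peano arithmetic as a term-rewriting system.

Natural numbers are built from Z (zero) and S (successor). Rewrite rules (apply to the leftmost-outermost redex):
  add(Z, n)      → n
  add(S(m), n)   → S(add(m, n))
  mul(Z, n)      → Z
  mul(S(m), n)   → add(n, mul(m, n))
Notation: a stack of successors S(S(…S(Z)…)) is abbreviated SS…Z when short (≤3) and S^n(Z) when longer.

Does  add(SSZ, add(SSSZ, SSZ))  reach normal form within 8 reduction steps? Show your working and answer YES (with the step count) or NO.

  start: add(SSZ, add(SSSZ, SSZ))
  step 1: S(add(SZ, add(SSSZ, SSZ)))
  step 2: S(S(add(Z, add(SSSZ, SSZ))))
  step 3: S(S(add(SSSZ, SSZ)))
  step 4: S(S(S(add(SSZ, SSZ))))
  step 5: S(S(S(S(add(SZ, SSZ)))))
  step 6: S(S(S(S(S(add(Z, SSZ))))))
  step 7: S^7(Z)

Answer: YES — reaches normal form S^7(Z) in 7 ≤ 8 steps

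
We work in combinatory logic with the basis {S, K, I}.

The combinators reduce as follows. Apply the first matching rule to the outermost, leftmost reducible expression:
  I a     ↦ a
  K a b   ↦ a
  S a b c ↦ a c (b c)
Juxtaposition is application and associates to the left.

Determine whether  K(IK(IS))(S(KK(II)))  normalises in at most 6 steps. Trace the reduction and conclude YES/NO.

  start: K(IK(IS))(S(KK(II)))
  [1] IK(IS)
  [2] K(IS)
  [3] KS

Answer: YES — reaches normal form KS in 3 ≤ 6 steps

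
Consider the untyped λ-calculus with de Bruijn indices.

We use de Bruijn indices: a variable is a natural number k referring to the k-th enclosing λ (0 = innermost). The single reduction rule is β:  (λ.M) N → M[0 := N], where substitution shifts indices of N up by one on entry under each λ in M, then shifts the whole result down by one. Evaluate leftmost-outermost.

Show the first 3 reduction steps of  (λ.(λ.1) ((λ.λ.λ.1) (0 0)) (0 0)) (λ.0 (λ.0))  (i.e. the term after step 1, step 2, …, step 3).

Answer: after 3 steps: (λ.0 (λ.0)) (λ.0 (λ.0)) (λ.0)

Derivation:
  start: (λ.(λ.1) ((λ.λ.λ.1) (0 0)) (0 0)) (λ.0 (λ.0))
  step 1: (λ.λ.0 (λ.0)) ((λ.λ.λ.1) ((λ.0 (λ.0)) (λ.0 (λ.0)))) ((λ.0 (λ.0)) (λ.0 (λ.0)))
  step 2: (λ.0 (λ.0)) ((λ.0 (λ.0)) (λ.0 (λ.0)))
  step 3: (λ.0 (λ.0)) (λ.0 (λ.0)) (λ.0)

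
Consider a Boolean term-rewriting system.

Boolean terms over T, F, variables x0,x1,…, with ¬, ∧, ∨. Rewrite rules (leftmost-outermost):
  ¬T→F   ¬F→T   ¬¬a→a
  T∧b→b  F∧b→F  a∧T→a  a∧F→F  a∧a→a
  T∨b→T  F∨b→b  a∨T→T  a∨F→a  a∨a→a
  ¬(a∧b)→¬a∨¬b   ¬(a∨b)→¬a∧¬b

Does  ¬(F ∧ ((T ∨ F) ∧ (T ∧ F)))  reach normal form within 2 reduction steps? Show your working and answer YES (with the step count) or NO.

Answer: NO — after 2 steps the term is T ∨ ¬((T ∨ F) ∧ (T ∧ F)), not yet normal

Reduction:
  start: ¬(F ∧ ((T ∨ F) ∧ (T ∧ F)))
  step 1: ¬F ∨ ¬((T ∨ F) ∧ (T ∧ F))
  step 2: T ∨ ¬((T ∨ F) ∧ (T ∧ F))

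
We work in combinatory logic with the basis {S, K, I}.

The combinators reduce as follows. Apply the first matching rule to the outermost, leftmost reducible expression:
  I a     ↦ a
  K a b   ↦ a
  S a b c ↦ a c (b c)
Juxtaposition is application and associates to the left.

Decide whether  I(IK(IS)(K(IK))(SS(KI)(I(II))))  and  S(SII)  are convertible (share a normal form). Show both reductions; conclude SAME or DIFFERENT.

Answer: SAME — A ⇓ S(SII), B ⇓ S(SII)

Working:
Term A:
  start: I(IK(IS)(K(IK))(SS(KI)(I(II))))
  [1] IK(IS)(K(IK))(SS(KI)(I(II)))
  [2] K(IS)(K(IK))(SS(KI)(I(II)))
  [3] IS(SS(KI)(I(II)))
  [4] S(SS(KI)(I(II)))
  [5] S(S(I(II))(KI(I(II))))
  [6] S(S(II)(KI(I(II))))
  [7] S(SI(KI(I(II))))
  [8] S(SII)

Term B:
  start: S(SII)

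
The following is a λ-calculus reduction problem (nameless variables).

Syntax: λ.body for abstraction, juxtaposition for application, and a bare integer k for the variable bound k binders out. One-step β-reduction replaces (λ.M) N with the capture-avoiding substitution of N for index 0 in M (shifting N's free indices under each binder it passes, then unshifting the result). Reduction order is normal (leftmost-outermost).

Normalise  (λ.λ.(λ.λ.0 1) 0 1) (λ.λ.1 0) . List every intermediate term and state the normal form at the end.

Answer: normal form = λ.λ.1 0  (in 4 steps)

Reduction:
  start: (λ.λ.(λ.λ.0 1) 0 1) (λ.λ.1 0)
  [1] λ.(λ.λ.0 1) 0 (λ.λ.1 0)
  [2] λ.(λ.0 1) (λ.λ.1 0)
  [3] λ.(λ.λ.1 0) 0
  [4] λ.λ.1 0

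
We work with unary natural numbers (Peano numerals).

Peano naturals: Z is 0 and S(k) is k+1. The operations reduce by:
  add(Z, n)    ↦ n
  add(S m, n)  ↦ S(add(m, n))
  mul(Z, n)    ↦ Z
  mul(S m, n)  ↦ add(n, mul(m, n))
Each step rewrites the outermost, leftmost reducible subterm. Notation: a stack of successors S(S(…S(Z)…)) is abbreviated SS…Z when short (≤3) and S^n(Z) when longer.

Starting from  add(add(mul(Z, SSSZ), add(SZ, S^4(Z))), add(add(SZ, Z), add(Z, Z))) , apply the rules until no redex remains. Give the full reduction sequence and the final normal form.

  start: add(add(mul(Z, SSSZ), add(SZ, S^4(Z))), add(add(SZ, Z), add(Z, Z)))
  →1  add(add(Z, add(SZ, S^4(Z))), add(add(SZ, Z), add(Z, Z)))
  →2  add(add(SZ, S^4(Z)), add(add(SZ, Z), add(Z, Z)))
  →3  add(S(add(Z, S^4(Z))), add(add(SZ, Z), add(Z, Z)))
  →4  S(add(add(Z, S^4(Z)), add(add(SZ, Z), add(Z, Z))))
  →5  S(add(S^4(Z), add(add(SZ, Z), add(Z, Z))))
  →6  S(S(add(SSSZ, add(add(SZ, Z), add(Z, Z)))))
  →7  S(S(S(add(SSZ, add(add(SZ, Z), add(Z, Z))))))
  →8  S(S(S(S(add(SZ, add(add(SZ, Z), add(Z, Z)))))))
  →9  S(S(S(S(S(add(Z, add(add(SZ, Z), add(Z, Z))))))))
  →10  S(S(S(S(S(add(add(SZ, Z), add(Z, Z)))))))
  →11  S(S(S(S(S(add(S(add(Z, Z)), add(Z, Z)))))))
  →12  S(S(S(S(S(S(add(add(Z, Z), add(Z, Z))))))))
  →13  S(S(S(S(S(S(add(Z, add(Z, Z))))))))
  →14  S(S(S(S(S(S(add(Z, Z)))))))
  →15  S^6(Z)

Answer: normal form = S^6(Z)  (in 15 steps)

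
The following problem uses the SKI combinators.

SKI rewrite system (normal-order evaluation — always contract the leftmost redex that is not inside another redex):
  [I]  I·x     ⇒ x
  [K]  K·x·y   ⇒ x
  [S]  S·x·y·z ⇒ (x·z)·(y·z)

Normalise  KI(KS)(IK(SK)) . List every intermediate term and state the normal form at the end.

Answer: normal form = K(SK)  (in 3 steps)

Reduction:
  start: KI(KS)(IK(SK))
  →1  I(IK(SK))
  →2  IK(SK)
  →3  K(SK)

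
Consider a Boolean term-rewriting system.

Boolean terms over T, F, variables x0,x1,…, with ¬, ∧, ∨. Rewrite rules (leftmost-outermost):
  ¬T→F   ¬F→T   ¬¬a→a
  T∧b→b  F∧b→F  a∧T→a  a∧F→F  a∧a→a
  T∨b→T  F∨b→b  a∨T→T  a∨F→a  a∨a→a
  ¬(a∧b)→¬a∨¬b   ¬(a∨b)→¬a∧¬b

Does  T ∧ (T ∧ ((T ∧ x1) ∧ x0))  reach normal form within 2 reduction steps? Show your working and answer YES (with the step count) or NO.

  start: T ∧ (T ∧ ((T ∧ x1) ∧ x0))
  step 1: T ∧ ((T ∧ x1) ∧ x0)
  step 2: (T ∧ x1) ∧ x0

Answer: NO — after 2 steps the term is (T ∧ x1) ∧ x0, not yet normal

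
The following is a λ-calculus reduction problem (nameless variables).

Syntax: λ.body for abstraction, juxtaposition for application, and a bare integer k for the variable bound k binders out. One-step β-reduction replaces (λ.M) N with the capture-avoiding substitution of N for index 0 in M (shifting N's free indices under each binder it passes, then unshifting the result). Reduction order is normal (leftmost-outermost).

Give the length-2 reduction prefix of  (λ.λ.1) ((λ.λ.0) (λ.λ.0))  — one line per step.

Answer: after 2 steps: λ.λ.0

Derivation:
  start: (λ.λ.1) ((λ.λ.0) (λ.λ.0))
  [1] λ.(λ.λ.0) (λ.λ.0)
  [2] λ.λ.0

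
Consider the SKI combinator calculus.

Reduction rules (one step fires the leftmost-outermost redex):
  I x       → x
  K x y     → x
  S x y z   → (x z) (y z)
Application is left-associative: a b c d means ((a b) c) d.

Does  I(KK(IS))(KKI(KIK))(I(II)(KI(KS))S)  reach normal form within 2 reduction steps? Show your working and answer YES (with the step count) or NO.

Answer: NO — after 2 steps the term is K(KKI(KIK))(I(II)(KI(KS))S), not yet normal

Reduction:
  start: I(KK(IS))(KKI(KIK))(I(II)(KI(KS))S)
  [1] KK(IS)(KKI(KIK))(I(II)(KI(KS))S)
  [2] K(KKI(KIK))(I(II)(KI(KS))S)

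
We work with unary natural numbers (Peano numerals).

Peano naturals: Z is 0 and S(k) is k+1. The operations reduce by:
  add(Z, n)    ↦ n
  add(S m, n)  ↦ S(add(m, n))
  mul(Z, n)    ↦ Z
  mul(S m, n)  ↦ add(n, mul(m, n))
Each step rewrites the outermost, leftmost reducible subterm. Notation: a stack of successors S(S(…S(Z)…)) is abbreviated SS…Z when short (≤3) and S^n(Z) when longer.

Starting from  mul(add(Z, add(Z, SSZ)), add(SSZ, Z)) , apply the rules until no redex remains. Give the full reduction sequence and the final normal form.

Answer: normal form = S^4(Z)  (in 17 steps)

Working:
  start: mul(add(Z, add(Z, SSZ)), add(SSZ, Z))
  →1  mul(add(Z, SSZ), add(SSZ, Z))
  →2  mul(SSZ, add(SSZ, Z))
  →3  add(add(SSZ, Z), mul(SZ, add(SSZ, Z)))
  →4  add(S(add(SZ, Z)), mul(SZ, add(SSZ, Z)))
  →5  S(add(add(SZ, Z), mul(SZ, add(SSZ, Z))))
  →6  S(add(S(add(Z, Z)), mul(SZ, add(SSZ, Z))))
  →7  S(S(add(add(Z, Z), mul(SZ, add(SSZ, Z)))))
  →8  S(S(add(Z, mul(SZ, add(SSZ, Z)))))
  →9  S(S(mul(SZ, add(SSZ, Z))))
  →10  S(S(add(add(SSZ, Z), mul(Z, add(SSZ, Z)))))
  →11  S(S(add(S(add(SZ, Z)), mul(Z, add(SSZ, Z)))))
  →12  S(S(S(add(add(SZ, Z), mul(Z, add(SSZ, Z))))))
  →13  S(S(S(add(S(add(Z, Z)), mul(Z, add(SSZ, Z))))))
  →14  S(S(S(S(add(add(Z, Z), mul(Z, add(SSZ, Z)))))))
  →15  S(S(S(S(add(Z, mul(Z, add(SSZ, Z)))))))
  →16  S(S(S(S(mul(Z, add(SSZ, Z))))))
  →17  S^4(Z)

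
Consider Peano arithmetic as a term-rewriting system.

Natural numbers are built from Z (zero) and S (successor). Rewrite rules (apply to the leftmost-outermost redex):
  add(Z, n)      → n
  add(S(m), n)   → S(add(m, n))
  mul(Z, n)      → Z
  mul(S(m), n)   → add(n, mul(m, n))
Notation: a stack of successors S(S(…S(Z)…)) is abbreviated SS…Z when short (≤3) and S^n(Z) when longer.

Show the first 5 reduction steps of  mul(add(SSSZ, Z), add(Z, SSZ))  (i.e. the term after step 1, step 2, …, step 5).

  start: mul(add(SSSZ, Z), add(Z, SSZ))
  →1  mul(S(add(SSZ, Z)), add(Z, SSZ))
  →2  add(add(Z, SSZ), mul(add(SSZ, Z), add(Z, SSZ)))
  →3  add(SSZ, mul(add(SSZ, Z), add(Z, SSZ)))
  →4  S(add(SZ, mul(add(SSZ, Z), add(Z, SSZ))))
  →5  S(S(add(Z, mul(add(SSZ, Z), add(Z, SSZ)))))

Answer: after 5 steps: S(S(add(Z, mul(add(SSZ, Z), add(Z, SSZ)))))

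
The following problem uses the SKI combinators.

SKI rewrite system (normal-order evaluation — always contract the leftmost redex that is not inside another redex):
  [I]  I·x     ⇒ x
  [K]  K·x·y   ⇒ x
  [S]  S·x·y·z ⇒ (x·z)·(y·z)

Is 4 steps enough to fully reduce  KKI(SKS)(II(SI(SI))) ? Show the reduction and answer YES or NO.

Answer: YES — reaches normal form SKS in 2 ≤ 4 steps

Working:
  start: KKI(SKS)(II(SI(SI)))
  step 1: K(SKS)(II(SI(SI)))
  step 2: SKS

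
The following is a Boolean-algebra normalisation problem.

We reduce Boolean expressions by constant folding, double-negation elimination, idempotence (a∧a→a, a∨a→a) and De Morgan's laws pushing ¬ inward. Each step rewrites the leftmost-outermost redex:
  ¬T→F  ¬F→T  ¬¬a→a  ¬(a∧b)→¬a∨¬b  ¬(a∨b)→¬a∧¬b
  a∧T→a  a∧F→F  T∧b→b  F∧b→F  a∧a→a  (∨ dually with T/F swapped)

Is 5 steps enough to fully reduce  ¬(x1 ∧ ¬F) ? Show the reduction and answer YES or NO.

Answer: YES — reaches normal form ¬x1 in 3 ≤ 5 steps

Reduction:
  start: ¬(x1 ∧ ¬F)
  [1] ¬x1 ∨ ¬¬F
  [2] ¬x1 ∨ F
  [3] ¬x1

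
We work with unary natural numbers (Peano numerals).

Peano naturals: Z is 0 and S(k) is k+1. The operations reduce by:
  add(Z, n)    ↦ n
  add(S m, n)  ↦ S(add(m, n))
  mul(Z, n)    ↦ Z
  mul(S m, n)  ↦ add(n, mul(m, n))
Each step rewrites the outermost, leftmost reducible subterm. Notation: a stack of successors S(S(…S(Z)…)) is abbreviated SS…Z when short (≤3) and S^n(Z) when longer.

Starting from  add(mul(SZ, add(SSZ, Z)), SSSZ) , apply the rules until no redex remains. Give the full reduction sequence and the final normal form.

  start: add(mul(SZ, add(SSZ, Z)), SSSZ)
  [1] add(add(add(SSZ, Z), mul(Z, add(SSZ, Z))), SSSZ)
  [2] add(add(S(add(SZ, Z)), mul(Z, add(SSZ, Z))), SSSZ)
  [3] add(S(add(add(SZ, Z), mul(Z, add(SSZ, Z)))), SSSZ)
  [4] S(add(add(add(SZ, Z), mul(Z, add(SSZ, Z))), SSSZ))
  [5] S(add(add(S(add(Z, Z)), mul(Z, add(SSZ, Z))), SSSZ))
  [6] S(add(S(add(add(Z, Z), mul(Z, add(SSZ, Z)))), SSSZ))
  [7] S(S(add(add(add(Z, Z), mul(Z, add(SSZ, Z))), SSSZ)))
  [8] S(S(add(add(Z, mul(Z, add(SSZ, Z))), SSSZ)))
  [9] S(S(add(mul(Z, add(SSZ, Z)), SSSZ)))
  [10] S(S(add(Z, SSSZ)))
  [11] S^5(Z)

Answer: normal form = S^5(Z)  (in 11 steps)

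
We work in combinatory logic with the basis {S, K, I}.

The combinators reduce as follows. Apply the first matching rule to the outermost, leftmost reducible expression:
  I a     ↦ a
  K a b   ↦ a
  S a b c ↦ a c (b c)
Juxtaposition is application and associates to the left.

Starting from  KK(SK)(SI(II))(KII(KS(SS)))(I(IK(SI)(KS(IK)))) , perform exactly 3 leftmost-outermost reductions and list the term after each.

Answer: after 3 steps: I(I(IK(SI)(KS(IK))))(II(I(IK(SI)(KS(IK)))))

Reduction:
  start: KK(SK)(SI(II))(KII(KS(SS)))(I(IK(SI)(KS(IK))))
  step 1: K(SI(II))(KII(KS(SS)))(I(IK(SI)(KS(IK))))
  step 2: SI(II)(I(IK(SI)(KS(IK))))
  step 3: I(I(IK(SI)(KS(IK))))(II(I(IK(SI)(KS(IK)))))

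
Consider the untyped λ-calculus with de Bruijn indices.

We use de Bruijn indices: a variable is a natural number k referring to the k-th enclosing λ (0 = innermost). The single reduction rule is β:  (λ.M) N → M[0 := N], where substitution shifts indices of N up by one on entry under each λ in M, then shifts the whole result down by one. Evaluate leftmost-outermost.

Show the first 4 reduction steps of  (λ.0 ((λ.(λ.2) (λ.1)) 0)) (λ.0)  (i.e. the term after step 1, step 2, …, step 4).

Answer: after 4 steps: λ.0

Derivation:
  start: (λ.0 ((λ.(λ.2) (λ.1)) 0)) (λ.0)
  [1] (λ.0) ((λ.(λ.λ.0) (λ.1)) (λ.0))
  [2] (λ.(λ.λ.0) (λ.1)) (λ.0)
  [3] (λ.λ.0) (λ.λ.0)
  [4] λ.0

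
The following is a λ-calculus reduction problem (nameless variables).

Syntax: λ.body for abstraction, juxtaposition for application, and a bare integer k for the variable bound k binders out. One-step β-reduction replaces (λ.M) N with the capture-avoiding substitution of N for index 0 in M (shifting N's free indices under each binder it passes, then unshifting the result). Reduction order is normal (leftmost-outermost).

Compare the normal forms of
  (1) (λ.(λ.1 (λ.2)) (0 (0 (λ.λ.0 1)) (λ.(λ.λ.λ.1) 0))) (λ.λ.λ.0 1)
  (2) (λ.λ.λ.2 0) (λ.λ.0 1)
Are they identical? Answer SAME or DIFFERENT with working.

Answer: DIFFERENT — A ⇓ λ.λ.0 1, B ⇓ λ.λ.λ.0 1

Working:
Term A:
  start: (λ.(λ.1 (λ.2)) (0 (0 (λ.λ.0 1)) (λ.(λ.λ.λ.1) 0))) (λ.λ.λ.0 1)
  step 1: (λ.(λ.λ.λ.0 1) (λ.λ.λ.λ.0 1)) ((λ.λ.λ.0 1) ((λ.λ.λ.0 1) (λ.λ.0 1)) (λ.(λ.λ.λ.1) 0))
  step 2: (λ.λ.λ.0 1) (λ.λ.λ.λ.0 1)
  step 3: λ.λ.0 1

Term B:
  start: (λ.λ.λ.2 0) (λ.λ.0 1)
  step 1: λ.λ.(λ.λ.0 1) 0
  step 2: λ.λ.λ.0 1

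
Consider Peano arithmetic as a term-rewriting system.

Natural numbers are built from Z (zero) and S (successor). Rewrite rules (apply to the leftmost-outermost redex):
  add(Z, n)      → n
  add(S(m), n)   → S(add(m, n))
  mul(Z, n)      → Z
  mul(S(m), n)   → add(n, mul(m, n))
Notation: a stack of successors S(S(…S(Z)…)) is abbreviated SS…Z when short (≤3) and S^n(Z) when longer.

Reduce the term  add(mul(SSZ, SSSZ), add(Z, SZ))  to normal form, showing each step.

Answer: normal form = S^7(Z)  (in 19 steps)

Reduction:
  start: add(mul(SSZ, SSSZ), add(Z, SZ))
  [1] add(add(SSSZ, mul(SZ, SSSZ)), add(Z, SZ))
  [2] add(S(add(SSZ, mul(SZ, SSSZ))), add(Z, SZ))
  [3] S(add(add(SSZ, mul(SZ, SSSZ)), add(Z, SZ)))
  [4] S(add(S(add(SZ, mul(SZ, SSSZ))), add(Z, SZ)))
  [5] S(S(add(add(SZ, mul(SZ, SSSZ)), add(Z, SZ))))
  [6] S(S(add(S(add(Z, mul(SZ, SSSZ))), add(Z, SZ))))
  [7] S(S(S(add(add(Z, mul(SZ, SSSZ)), add(Z, SZ)))))
  [8] S(S(S(add(mul(SZ, SSSZ), add(Z, SZ)))))
  [9] S(S(S(add(add(SSSZ, mul(Z, SSSZ)), add(Z, SZ)))))
  [10] S(S(S(add(S(add(SSZ, mul(Z, SSSZ))), add(Z, SZ)))))
  [11] S(S(S(S(add(add(SSZ, mul(Z, SSSZ)), add(Z, SZ))))))
  [12] S(S(S(S(add(S(add(SZ, mul(Z, SSSZ))), add(Z, SZ))))))
  [13] S(S(S(S(S(add(add(SZ, mul(Z, SSSZ)), add(Z, SZ)))))))
  [14] S(S(S(S(S(add(S(add(Z, mul(Z, SSSZ))), add(Z, SZ)))))))
  [15] S(S(S(S(S(S(add(add(Z, mul(Z, SSSZ)), add(Z, SZ))))))))
  [16] S(S(S(S(S(S(add(mul(Z, SSSZ), add(Z, SZ))))))))
  [17] S(S(S(S(S(S(add(Z, add(Z, SZ))))))))
  [18] S(S(S(S(S(S(add(Z, SZ)))))))
  [19] S^7(Z)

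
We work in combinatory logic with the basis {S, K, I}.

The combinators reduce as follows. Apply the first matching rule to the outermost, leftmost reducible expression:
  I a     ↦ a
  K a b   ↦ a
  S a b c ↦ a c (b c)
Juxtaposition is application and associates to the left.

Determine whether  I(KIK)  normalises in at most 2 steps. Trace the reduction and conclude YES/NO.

Answer: YES — reaches normal form I in 2 ≤ 2 steps

Working:
  start: I(KIK)
  →1  KIK
  →2  I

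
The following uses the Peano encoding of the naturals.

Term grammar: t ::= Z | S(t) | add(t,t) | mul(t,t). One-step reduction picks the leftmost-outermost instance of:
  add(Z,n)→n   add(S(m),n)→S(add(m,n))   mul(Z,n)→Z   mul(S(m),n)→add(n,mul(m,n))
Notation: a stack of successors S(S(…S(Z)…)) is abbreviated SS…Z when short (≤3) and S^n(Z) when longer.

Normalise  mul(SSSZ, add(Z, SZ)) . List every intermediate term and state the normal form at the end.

  start: mul(SSSZ, add(Z, SZ))
  →1  add(add(Z, SZ), mul(SSZ, add(Z, SZ)))
  →2  add(SZ, mul(SSZ, add(Z, SZ)))
  →3  S(add(Z, mul(SSZ, add(Z, SZ))))
  →4  S(mul(SSZ, add(Z, SZ)))
  →5  S(add(add(Z, SZ), mul(SZ, add(Z, SZ))))
  →6  S(add(SZ, mul(SZ, add(Z, SZ))))
  →7  S(S(add(Z, mul(SZ, add(Z, SZ)))))
  →8  S(S(mul(SZ, add(Z, SZ))))
  →9  S(S(add(add(Z, SZ), mul(Z, add(Z, SZ)))))
  →10  S(S(add(SZ, mul(Z, add(Z, SZ)))))
  →11  S(S(S(add(Z, mul(Z, add(Z, SZ))))))
  →12  S(S(S(mul(Z, add(Z, SZ)))))
  →13  SSSZ

Answer: normal form = SSSZ  (in 13 steps)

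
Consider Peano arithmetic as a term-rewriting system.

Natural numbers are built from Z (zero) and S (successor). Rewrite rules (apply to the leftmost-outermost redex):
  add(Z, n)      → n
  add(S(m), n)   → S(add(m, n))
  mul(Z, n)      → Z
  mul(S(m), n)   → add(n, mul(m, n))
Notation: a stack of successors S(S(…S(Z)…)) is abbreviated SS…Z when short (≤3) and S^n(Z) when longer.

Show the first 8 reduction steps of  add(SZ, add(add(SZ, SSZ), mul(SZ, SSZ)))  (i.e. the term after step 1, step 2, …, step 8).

  start: add(SZ, add(add(SZ, SSZ), mul(SZ, SSZ)))
  step 1: S(add(Z, add(add(SZ, SSZ), mul(SZ, SSZ))))
  step 2: S(add(add(SZ, SSZ), mul(SZ, SSZ)))
  step 3: S(add(S(add(Z, SSZ)), mul(SZ, SSZ)))
  step 4: S(S(add(add(Z, SSZ), mul(SZ, SSZ))))
  step 5: S(S(add(SSZ, mul(SZ, SSZ))))
  step 6: S(S(S(add(SZ, mul(SZ, SSZ)))))
  step 7: S(S(S(S(add(Z, mul(SZ, SSZ))))))
  step 8: S(S(S(S(mul(SZ, SSZ)))))

Answer: after 8 steps: S(S(S(S(mul(SZ, SSZ)))))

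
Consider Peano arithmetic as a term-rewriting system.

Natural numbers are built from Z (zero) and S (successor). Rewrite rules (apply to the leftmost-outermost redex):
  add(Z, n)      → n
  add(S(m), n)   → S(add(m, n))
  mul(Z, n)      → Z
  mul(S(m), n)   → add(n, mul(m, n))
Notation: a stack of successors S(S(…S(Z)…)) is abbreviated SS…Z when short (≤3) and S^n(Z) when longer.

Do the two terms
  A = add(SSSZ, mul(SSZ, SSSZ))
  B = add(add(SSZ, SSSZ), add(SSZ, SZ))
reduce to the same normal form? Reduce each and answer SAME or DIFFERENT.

Answer: DIFFERENT — A ⇓ S^9(Z), B ⇓ S^8(Z)

Working:
Term A:
  start: add(SSSZ, mul(SSZ, SSSZ))
  step 1: S(add(SSZ, mul(SSZ, SSSZ)))
  step 2: S(S(add(SZ, mul(SSZ, SSSZ))))
  step 3: S(S(S(add(Z, mul(SSZ, SSSZ)))))
  step 4: S(S(S(mul(SSZ, SSSZ))))
  step 5: S(S(S(add(SSSZ, mul(SZ, SSSZ)))))
  step 6: S(S(S(S(add(SSZ, mul(SZ, SSSZ))))))
  step 7: S(S(S(S(S(add(SZ, mul(SZ, SSSZ)))))))
  step 8: S(S(S(S(S(S(add(Z, mul(SZ, SSSZ))))))))
  step 9: S(S(S(S(S(S(mul(SZ, SSSZ)))))))
  step 10: S(S(S(S(S(S(add(SSSZ, mul(Z, SSSZ))))))))
  step 11: S(S(S(S(S(S(S(add(SSZ, mul(Z, SSSZ)))))))))
  step 12: S(S(S(S(S(S(S(S(add(SZ, mul(Z, SSSZ))))))))))
  step 13: S(S(S(S(S(S(S(S(S(add(Z, mul(Z, SSSZ)))))))))))
  step 14: S(S(S(S(S(S(S(S(S(mul(Z, SSSZ))))))))))
  step 15: S^9(Z)

Term B:
  start: add(add(SSZ, SSSZ), add(SSZ, SZ))
  step 1: add(S(add(SZ, SSSZ)), add(SSZ, SZ))
  step 2: S(add(add(SZ, SSSZ), add(SSZ, SZ)))
  step 3: S(add(S(add(Z, SSSZ)), add(SSZ, SZ)))
  step 4: S(S(add(add(Z, SSSZ), add(SSZ, SZ))))
  step 5: S(S(add(SSSZ, add(SSZ, SZ))))
  step 6: S(S(S(add(SSZ, add(SSZ, SZ)))))
  step 7: S(S(S(S(add(SZ, add(SSZ, SZ))))))
  step 8: S(S(S(S(S(add(Z, add(SSZ, SZ)))))))
  step 9: S(S(S(S(S(add(SSZ, SZ))))))
  step 10: S(S(S(S(S(S(add(SZ, SZ)))))))
  step 11: S(S(S(S(S(S(S(add(Z, SZ))))))))
  step 12: S^8(Z)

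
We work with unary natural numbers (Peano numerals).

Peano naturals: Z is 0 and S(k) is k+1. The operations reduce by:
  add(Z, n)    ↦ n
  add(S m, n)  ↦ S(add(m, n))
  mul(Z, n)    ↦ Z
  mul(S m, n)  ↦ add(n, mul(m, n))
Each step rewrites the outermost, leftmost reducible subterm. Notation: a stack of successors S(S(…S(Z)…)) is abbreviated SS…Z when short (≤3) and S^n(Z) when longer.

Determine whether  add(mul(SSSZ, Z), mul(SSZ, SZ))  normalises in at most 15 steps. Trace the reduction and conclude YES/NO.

  start: add(mul(SSSZ, Z), mul(SSZ, SZ))
  step 1: add(add(Z, mul(SSZ, Z)), mul(SSZ, SZ))
  step 2: add(mul(SSZ, Z), mul(SSZ, SZ))
  step 3: add(add(Z, mul(SZ, Z)), mul(SSZ, SZ))
  step 4: add(mul(SZ, Z), mul(SSZ, SZ))
  step 5: add(add(Z, mul(Z, Z)), mul(SSZ, SZ))
  step 6: add(mul(Z, Z), mul(SSZ, SZ))
  step 7: add(Z, mul(SSZ, SZ))
  step 8: mul(SSZ, SZ)
  step 9: add(SZ, mul(SZ, SZ))
  step 10: S(add(Z, mul(SZ, SZ)))
  step 11: S(mul(SZ, SZ))
  step 12: S(add(SZ, mul(Z, SZ)))
  step 13: S(S(add(Z, mul(Z, SZ))))
  step 14: S(S(mul(Z, SZ)))
  step 15: SSZ

Answer: YES — reaches normal form SSZ in 15 ≤ 15 steps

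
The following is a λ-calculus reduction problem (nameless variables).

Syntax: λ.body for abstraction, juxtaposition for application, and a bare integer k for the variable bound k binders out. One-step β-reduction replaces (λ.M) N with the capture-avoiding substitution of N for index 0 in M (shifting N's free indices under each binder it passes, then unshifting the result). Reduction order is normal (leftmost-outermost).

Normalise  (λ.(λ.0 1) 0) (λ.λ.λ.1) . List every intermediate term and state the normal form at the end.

  start: (λ.(λ.0 1) 0) (λ.λ.λ.1)
  →1  (λ.0 (λ.λ.λ.1)) (λ.λ.λ.1)
  →2  (λ.λ.λ.1) (λ.λ.λ.1)
  →3  λ.λ.1

Answer: normal form = λ.λ.1  (in 3 steps)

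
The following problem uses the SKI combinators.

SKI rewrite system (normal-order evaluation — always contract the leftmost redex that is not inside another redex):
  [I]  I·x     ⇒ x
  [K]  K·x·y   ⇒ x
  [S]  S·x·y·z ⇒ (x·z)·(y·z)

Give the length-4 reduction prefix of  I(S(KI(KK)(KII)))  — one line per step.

Answer: after 4 steps: SI

Reduction:
  start: I(S(KI(KK)(KII)))
  →1  S(KI(KK)(KII))
  →2  S(I(KII))
  →3  S(KII)
  →4  SI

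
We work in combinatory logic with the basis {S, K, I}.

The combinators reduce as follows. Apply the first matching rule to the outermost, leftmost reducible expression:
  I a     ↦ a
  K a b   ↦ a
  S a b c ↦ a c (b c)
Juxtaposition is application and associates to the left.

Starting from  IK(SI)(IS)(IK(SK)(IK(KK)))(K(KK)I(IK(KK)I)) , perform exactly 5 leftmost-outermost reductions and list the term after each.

Answer: after 5 steps: KK(IK(KK)I)(IK(SK)(IK(KK))(K(KK)I(IK(KK)I)))

Derivation:
  start: IK(SI)(IS)(IK(SK)(IK(KK)))(K(KK)I(IK(KK)I))
  step 1: K(SI)(IS)(IK(SK)(IK(KK)))(K(KK)I(IK(KK)I))
  step 2: SI(IK(SK)(IK(KK)))(K(KK)I(IK(KK)I))
  step 3: I(K(KK)I(IK(KK)I))(IK(SK)(IK(KK))(K(KK)I(IK(KK)I)))
  step 4: K(KK)I(IK(KK)I)(IK(SK)(IK(KK))(K(KK)I(IK(KK)I)))
  step 5: KK(IK(KK)I)(IK(SK)(IK(KK))(K(KK)I(IK(KK)I)))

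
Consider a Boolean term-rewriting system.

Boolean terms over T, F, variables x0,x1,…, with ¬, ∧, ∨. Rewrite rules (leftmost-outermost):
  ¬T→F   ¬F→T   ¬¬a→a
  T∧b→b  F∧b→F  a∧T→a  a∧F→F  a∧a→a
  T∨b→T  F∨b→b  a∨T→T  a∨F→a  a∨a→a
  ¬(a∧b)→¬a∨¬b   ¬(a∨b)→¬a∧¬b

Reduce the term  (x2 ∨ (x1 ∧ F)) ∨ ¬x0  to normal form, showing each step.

  start: (x2 ∨ (x1 ∧ F)) ∨ ¬x0
  →1  (x2 ∨ F) ∨ ¬x0
  →2  x2 ∨ ¬x0

Answer: normal form = x2 ∨ ¬x0  (in 2 steps)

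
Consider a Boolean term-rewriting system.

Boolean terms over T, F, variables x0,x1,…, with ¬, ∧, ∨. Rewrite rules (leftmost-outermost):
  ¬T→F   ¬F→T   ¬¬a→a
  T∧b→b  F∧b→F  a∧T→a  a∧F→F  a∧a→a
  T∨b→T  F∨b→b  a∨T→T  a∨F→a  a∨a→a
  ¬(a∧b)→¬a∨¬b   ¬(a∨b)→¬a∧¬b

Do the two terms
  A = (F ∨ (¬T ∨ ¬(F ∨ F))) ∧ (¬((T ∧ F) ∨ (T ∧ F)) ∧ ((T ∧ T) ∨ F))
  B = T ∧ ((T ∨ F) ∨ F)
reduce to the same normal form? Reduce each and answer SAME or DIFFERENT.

Answer: SAME — A ⇓ T, B ⇓ T

Reduction:
Term A:
  start: (F ∨ (¬T ∨ ¬(F ∨ F))) ∧ (¬((T ∧ F) ∨ (T ∧ F)) ∧ ((T ∧ T) ∨ F))
  →1  (¬T ∨ ¬(F ∨ F)) ∧ (¬((T ∧ F) ∨ (T ∧ F)) ∧ ((T ∧ T) ∨ F))
  →2  (F ∨ ¬(F ∨ F)) ∧ (¬((T ∧ F) ∨ (T ∧ F)) ∧ ((T ∧ T) ∨ F))
  →3  ¬(F ∨ F) ∧ (¬((T ∧ F) ∨ (T ∧ F)) ∧ ((T ∧ T) ∨ F))
  →4  (¬F ∧ ¬F) ∧ (¬((T ∧ F) ∨ (T ∧ F)) ∧ ((T ∧ T) ∨ F))
  →5  ¬F ∧ (¬((T ∧ F) ∨ (T ∧ F)) ∧ ((T ∧ T) ∨ F))
  →6  T ∧ (¬((T ∧ F) ∨ (T ∧ F)) ∧ ((T ∧ T) ∨ F))
  →7  ¬((T ∧ F) ∨ (T ∧ F)) ∧ ((T ∧ T) ∨ F)
  →8  (¬(T ∧ F) ∧ ¬(T ∧ F)) ∧ ((T ∧ T) ∨ F)
  →9  ¬(T ∧ F) ∧ ((T ∧ T) ∨ F)
  →10  (¬T ∨ ¬F) ∧ ((T ∧ T) ∨ F)
  →11  (F ∨ ¬F) ∧ ((T ∧ T) ∨ F)
  →12  ¬F ∧ ((T ∧ T) ∨ F)
  →13  T ∧ ((T ∧ T) ∨ F)
  →14  (T ∧ T) ∨ F
  →15  T ∧ T
  →16  T

Term B:
  start: T ∧ ((T ∨ F) ∨ F)
  →1  (T ∨ F) ∨ F
  →2  T ∨ F
  →3  T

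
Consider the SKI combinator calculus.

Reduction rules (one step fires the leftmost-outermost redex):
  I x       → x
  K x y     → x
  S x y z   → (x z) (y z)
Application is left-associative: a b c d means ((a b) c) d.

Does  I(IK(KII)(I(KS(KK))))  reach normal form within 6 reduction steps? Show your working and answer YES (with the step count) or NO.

  start: I(IK(KII)(I(KS(KK))))
  [1] IK(KII)(I(KS(KK)))
  [2] K(KII)(I(KS(KK)))
  [3] KII
  [4] I

Answer: YES — reaches normal form I in 4 ≤ 6 steps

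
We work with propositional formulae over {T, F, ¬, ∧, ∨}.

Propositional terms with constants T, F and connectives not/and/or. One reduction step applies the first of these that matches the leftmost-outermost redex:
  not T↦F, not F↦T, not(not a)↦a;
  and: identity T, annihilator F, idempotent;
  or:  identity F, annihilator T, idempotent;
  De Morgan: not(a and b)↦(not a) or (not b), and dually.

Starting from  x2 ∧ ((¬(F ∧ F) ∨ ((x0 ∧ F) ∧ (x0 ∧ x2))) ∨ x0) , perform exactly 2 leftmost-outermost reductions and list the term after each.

  start: x2 ∧ ((¬(F ∧ F) ∨ ((x0 ∧ F) ∧ (x0 ∧ x2))) ∨ x0)
  →1  x2 ∧ (((¬F ∨ ¬F) ∨ ((x0 ∧ F) ∧ (x0 ∧ x2))) ∨ x0)
  →2  x2 ∧ ((¬F ∨ ((x0 ∧ F) ∧ (x0 ∧ x2))) ∨ x0)

Answer: after 2 steps: x2 ∧ ((¬F ∨ ((x0 ∧ F) ∧ (x0 ∧ x2))) ∨ x0)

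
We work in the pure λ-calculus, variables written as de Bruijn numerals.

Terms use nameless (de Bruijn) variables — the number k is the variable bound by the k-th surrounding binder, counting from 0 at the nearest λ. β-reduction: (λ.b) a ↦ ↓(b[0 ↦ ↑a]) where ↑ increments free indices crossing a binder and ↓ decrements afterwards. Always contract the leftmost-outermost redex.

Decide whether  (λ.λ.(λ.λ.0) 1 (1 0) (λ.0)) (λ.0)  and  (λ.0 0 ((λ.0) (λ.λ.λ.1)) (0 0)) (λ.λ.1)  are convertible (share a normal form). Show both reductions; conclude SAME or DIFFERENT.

Answer: DIFFERENT — A ⇓ λ.0 (λ.0), B ⇓ λ.λ.λ.λ.1

Working:
Term A:
  start: (λ.λ.(λ.λ.0) 1 (1 0) (λ.0)) (λ.0)
  [1] λ.(λ.λ.0) (λ.0) ((λ.0) 0) (λ.0)
  [2] λ.(λ.0) ((λ.0) 0) (λ.0)
  [3] λ.(λ.0) 0 (λ.0)
  [4] λ.0 (λ.0)

Term B:
  start: (λ.0 0 ((λ.0) (λ.λ.λ.1)) (0 0)) (λ.λ.1)
  [1] (λ.λ.1) (λ.λ.1) ((λ.0) (λ.λ.λ.1)) ((λ.λ.1) (λ.λ.1))
  [2] (λ.λ.λ.1) ((λ.0) (λ.λ.λ.1)) ((λ.λ.1) (λ.λ.1))
  [3] (λ.λ.1) ((λ.λ.1) (λ.λ.1))
  [4] λ.(λ.λ.1) (λ.λ.1)
  [5] λ.λ.λ.λ.1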